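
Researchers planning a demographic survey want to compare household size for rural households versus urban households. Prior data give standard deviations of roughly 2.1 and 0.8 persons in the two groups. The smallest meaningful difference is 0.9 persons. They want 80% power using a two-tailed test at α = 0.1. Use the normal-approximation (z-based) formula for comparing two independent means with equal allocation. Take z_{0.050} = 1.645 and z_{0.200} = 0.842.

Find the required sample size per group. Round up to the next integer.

n = (z_{α/2} + z_β)² · (σ₁² + σ₂²) / δ²
  = (1.645 + 0.842)² · (2.1² + 0.8² = 5.05) / 0.9²
  = 6.1852 · 5.05 / 0.81
  = 38.56
Round up → n = 39 per group.

n = 39 per group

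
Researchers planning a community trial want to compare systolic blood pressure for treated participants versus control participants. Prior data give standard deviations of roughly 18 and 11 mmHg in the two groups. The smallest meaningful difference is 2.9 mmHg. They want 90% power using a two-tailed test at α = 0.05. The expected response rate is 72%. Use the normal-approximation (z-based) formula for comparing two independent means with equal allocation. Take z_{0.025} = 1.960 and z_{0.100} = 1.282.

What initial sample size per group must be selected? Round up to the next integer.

n = (z_{α/2} + z_β)² · (σ₁² + σ₂²) / δ²
  = (1.960 + 1.282)² · (18² + 11² = 445) / 2.9²
  = 10.5106 · 445 / 8.41
  = 556.15
Adjust for 72% response: 556.15 / 0.72 = 772.43.
Round up → n = 773 per group.

n = 773 per group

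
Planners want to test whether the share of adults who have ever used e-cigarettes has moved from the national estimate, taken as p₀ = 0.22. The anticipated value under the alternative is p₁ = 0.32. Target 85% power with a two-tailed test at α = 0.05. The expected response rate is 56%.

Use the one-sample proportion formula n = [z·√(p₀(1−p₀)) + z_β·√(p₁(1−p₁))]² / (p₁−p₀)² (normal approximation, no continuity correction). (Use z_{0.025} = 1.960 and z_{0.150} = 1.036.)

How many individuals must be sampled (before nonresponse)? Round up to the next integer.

n = 300

n = [z_{α/2}·√(p₀q₀) + z_β·√(p₁q₁)]² / (p₁ − p₀)²
  = [1.960·√(0.22·0.78) + 1.036·√(0.32·0.68)]² / (0.10)²
  = [1.960·0.4142 + 1.036·0.4665]² / 0.0100
  = [1.2952]² / 0.0100
  = 167.75
Adjust for 56% response: 167.75 / 0.56 = 299.56.
Round up → n = 300.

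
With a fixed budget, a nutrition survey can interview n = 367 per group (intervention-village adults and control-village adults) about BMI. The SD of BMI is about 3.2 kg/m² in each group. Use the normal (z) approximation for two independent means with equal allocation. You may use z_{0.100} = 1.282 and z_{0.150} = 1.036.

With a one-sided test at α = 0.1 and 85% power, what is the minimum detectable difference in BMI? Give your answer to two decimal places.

δ = (z_α + z_β) · √((σ₁²+σ₂²)/n)
  = (1.282 + 1.036) · √(20.48/367)
  = 2.318 · √0.0558
  = 2.318 · 0.2362
  = 0.5476

Minimum detectable difference ≈ 0.55 kg/m²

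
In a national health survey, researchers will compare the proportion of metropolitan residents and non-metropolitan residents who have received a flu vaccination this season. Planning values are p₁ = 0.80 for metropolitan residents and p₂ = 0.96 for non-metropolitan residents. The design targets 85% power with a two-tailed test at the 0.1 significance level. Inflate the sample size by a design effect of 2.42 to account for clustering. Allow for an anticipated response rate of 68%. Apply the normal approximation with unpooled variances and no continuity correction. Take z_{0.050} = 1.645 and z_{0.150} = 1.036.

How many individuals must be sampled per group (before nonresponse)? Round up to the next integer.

n = 199 per group

n = (z_{α/2} + z_β)² · [p₁(1−p₁) + p₂(1−p₂)] / (p₁ − p₂)²
  = (1.645 + 1.036)² · (0.80·0.20 + 0.96·0.04) / (-0.16)²
  = (2.681)² · (0.1600 + 0.0384) / 0.0256
  = 7.1878 · 0.1984 / 0.0256
  = 55.71
Design effect: 2.42 × 55.71 = 134.81.
Adjust for 68% response: 134.81 / 0.68 = 198.24.
Round up → n = 199 per group.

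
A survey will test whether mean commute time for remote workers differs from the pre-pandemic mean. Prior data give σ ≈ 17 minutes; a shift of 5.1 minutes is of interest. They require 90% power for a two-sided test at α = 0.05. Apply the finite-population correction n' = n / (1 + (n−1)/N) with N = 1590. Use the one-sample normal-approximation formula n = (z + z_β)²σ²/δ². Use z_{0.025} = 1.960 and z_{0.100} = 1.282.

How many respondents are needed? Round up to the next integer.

n = (z_{α/2} + z_β)² · σ² / δ²
  = (1.960 + 1.282)² · 17² / 5.1²
  = 10.5106 · 289 / 26.01
  = 116.78
Finite-population correction (N = 1590): 116.78 / (1 + (116.78 − 1)/1590) = 108.86.
Round up → n = 109.

n = 109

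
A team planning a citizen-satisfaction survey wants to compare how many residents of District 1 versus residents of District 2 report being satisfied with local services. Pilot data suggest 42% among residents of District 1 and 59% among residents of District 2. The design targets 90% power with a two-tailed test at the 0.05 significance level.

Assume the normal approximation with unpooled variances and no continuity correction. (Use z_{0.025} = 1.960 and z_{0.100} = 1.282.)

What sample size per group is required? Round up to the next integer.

n = (z_{α/2} + z_β)² · [p₁(1−p₁) + p₂(1−p₂)] / (p₁ − p₂)²
  = (1.960 + 1.282)² · (0.42·0.58 + 0.59·0.41) / (-0.17)²
  = (3.242)² · (0.2436 + 0.2419) / 0.0289
  = 10.5106 · 0.4855 / 0.0289
  = 176.57
Round up → n = 177 per group.

n = 177 per group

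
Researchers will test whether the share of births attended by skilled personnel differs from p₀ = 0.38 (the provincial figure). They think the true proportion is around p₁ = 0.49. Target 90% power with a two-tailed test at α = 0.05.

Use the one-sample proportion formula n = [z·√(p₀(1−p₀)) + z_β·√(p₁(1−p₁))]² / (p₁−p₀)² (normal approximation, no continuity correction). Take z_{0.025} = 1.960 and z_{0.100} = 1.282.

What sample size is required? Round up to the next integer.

n = [z_{α/2}·√(p₀q₀) + z_β·√(p₁q₁)]² / (p₁ − p₀)²
  = [1.960·√(0.38·0.62) + 1.282·√(0.49·0.51)]² / (0.11)²
  = [1.960·0.4854 + 1.282·0.4999]² / 0.0121
  = [1.5922]² / 0.0121
  = 209.52
Round up → n = 210.

n = 210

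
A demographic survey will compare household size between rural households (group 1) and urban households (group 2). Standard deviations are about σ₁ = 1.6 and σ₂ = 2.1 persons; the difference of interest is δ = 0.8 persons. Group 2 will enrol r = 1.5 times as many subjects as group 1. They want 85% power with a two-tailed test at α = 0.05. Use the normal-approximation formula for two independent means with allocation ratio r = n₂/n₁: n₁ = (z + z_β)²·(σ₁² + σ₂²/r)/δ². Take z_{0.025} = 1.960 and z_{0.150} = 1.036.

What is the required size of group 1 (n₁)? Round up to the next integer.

n₁ = (z_{α/2} + z_β)² · (σ₁² + σ₂²/r) / δ²
   = (1.960 + 1.036)² · (1.6² + 2.1²/1.5) / 0.8²
   = 8.9760 · (2.56 + 2.94) / 0.64
   = 8.9760 · 5.5 / 0.64
   = 77.14
Round up → n₁ = 78; n₂ = r·n₁ = 1.5 × 78 = 117.

n₁ = 78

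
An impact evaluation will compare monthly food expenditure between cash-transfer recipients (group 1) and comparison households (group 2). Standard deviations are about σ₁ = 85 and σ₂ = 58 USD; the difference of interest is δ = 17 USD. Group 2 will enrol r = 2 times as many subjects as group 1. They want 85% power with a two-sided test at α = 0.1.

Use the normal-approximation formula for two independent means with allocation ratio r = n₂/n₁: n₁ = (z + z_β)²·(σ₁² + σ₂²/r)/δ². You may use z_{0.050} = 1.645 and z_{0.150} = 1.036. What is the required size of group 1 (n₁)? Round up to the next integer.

n₁ = 222

n₁ = (z_{α/2} + z_β)² · (σ₁² + σ₂²/r) / δ²
   = (1.645 + 1.036)² · (85² + 58²/2) / 17²
   = 7.1878 · (7225 + 1682) / 289
   = 7.1878 · 8907 / 289
   = 221.53
Round up → n₁ = 222; n₂ = r·n₁ = 2 × 222 = 444.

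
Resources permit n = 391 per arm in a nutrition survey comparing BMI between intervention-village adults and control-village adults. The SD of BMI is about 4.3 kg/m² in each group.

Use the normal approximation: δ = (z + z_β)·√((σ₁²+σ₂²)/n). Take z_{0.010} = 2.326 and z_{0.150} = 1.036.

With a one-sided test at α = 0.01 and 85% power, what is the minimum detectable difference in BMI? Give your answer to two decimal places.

δ = (z_α + z_β) · √((σ₁²+σ₂²)/n)
  = (2.326 + 1.036) · √(36.98/391)
  = 3.362 · √0.09458
  = 3.362 · 0.3075
  = 1.0339

Minimum detectable difference ≈ 1.03 kg/m²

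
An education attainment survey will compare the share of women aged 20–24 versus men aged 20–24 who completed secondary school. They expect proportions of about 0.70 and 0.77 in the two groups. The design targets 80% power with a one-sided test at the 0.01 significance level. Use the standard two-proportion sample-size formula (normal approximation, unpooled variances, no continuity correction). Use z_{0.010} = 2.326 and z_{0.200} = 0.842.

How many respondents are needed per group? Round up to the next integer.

n = 793 per group

n = (z_α + z_β)² · [p₁(1−p₁) + p₂(1−p₂)] / (p₁ − p₂)²
  = (2.326 + 0.842)² · (0.70·0.30 + 0.77·0.23) / (-0.07)²
  = (3.168)² · (0.2100 + 0.1771) / 0.0049
  = 10.0362 · 0.3871 / 0.0049
  = 792.86
Round up → n = 793 per group.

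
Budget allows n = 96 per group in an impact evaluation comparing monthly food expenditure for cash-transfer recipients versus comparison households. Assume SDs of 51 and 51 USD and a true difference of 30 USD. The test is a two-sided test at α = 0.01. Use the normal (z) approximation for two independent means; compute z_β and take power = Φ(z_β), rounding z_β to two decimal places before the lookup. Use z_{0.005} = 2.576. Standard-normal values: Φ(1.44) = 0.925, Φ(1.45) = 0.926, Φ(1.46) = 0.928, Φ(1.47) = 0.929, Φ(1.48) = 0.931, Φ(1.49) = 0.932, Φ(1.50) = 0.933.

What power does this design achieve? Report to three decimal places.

z_β = δ·√(n/(σ₁²+σ₂²)) − z_{α/2}
    = 30 · √(96/5202) − 2.576
    = 30 · 0.13585 − 2.576
    = 4.0754 − 2.576 = 1.4994 → 1.50
Power = Φ(1.50) = 0.933.

Power ≈ 0.933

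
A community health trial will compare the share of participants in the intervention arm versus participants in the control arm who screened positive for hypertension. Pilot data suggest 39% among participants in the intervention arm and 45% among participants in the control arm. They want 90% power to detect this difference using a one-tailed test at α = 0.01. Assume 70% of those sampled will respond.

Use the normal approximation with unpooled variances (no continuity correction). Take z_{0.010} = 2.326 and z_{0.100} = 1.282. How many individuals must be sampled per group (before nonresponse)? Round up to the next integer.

n = 2508 per group

n = (z_α + z_β)² · [p₁(1−p₁) + p₂(1−p₂)] / (p₁ − p₂)²
  = (2.326 + 1.282)² · (0.39·0.61 + 0.45·0.55) / (-0.06)²
  = (3.608)² · (0.2379 + 0.2475) / 0.0036
  = 13.0177 · 0.4854 / 0.0036
  = 1755.22
Adjust for 70% response: 1755.22 / 0.70 = 2507.45.
Round up → n = 2508 per group.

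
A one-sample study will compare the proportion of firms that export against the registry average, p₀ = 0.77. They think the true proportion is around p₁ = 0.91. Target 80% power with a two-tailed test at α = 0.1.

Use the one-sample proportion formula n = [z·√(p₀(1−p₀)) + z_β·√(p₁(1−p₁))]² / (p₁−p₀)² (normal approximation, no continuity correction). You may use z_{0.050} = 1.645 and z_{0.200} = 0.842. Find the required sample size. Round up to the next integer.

n = [z_{α/2}·√(p₀q₀) + z_β·√(p₁q₁)]² / (p₁ − p₀)²
  = [1.645·√(0.77·0.23) + 0.842·√(0.91·0.09)]² / (0.14)²
  = [1.645·0.4208 + 0.842·0.2862]² / 0.0196
  = [0.9332]² / 0.0196
  = 44.44
Round up → n = 45.

n = 45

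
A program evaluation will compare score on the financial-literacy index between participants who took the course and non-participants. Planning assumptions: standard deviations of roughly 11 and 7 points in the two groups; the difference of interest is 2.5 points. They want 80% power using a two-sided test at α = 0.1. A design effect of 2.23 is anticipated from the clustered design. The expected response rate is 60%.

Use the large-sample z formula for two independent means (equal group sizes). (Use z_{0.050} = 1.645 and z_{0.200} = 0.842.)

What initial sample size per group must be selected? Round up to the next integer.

n = (z_{α/2} + z_β)² · (σ₁² + σ₂²) / δ²
  = (1.645 + 0.842)² · (11² + 7² = 170) / 2.5²
  = 6.1852 · 170 / 6.25
  = 168.24
Design effect: 2.23 × 168.24 = 375.17.
Adjust for 60% response: 375.17 / 0.60 = 625.28.
Round up → n = 626 per group.

n = 626 per group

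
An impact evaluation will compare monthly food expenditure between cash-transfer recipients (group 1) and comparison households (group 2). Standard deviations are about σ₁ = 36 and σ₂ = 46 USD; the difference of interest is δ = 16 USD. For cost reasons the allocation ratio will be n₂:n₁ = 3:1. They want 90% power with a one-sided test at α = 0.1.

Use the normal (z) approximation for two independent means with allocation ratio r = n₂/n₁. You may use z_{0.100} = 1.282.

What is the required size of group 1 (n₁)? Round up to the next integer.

n₁ = (z_α + z_β)² · (σ₁² + σ₂²/r) / δ²
   = (1.282 + 1.282)² · (36² + 46²/3) / 16²
   = 6.5741 · (1296 + 705.3333) / 256
   = 6.5741 · 2001.3 / 256
   = 51.39
Round up → n₁ = 52; n₂ = r·n₁ = 3 × 52 = 156.

n₁ = 52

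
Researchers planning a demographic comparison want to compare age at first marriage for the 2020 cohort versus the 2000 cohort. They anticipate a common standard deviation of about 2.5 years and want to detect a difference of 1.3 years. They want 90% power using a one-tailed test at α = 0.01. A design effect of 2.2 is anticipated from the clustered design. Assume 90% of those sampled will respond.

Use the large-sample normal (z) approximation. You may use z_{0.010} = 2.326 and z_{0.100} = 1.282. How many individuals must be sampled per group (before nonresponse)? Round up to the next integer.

n = (z_α + z_β)² · (σ₁² + σ₂²) / δ²
  = (2.326 + 1.282)² · (2·2.5² = 12.5) / 1.3²
  = 13.0177 · 12.5 / 1.69
  = 96.28
Design effect: 2.2 × 96.28 = 211.83.
Adjust for 90% response: 211.83 / 0.90 = 235.36.
Round up → n = 236 per group.

n = 236 per group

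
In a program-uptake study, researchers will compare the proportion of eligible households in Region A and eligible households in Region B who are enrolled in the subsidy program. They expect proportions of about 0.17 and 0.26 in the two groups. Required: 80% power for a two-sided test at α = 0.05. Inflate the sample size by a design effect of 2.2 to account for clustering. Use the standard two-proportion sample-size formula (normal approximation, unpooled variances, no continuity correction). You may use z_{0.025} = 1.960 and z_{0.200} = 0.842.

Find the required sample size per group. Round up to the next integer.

n = 712 per group

n = (z_{α/2} + z_β)² · [p₁(1−p₁) + p₂(1−p₂)] / (p₁ − p₂)²
  = (1.960 + 0.842)² · (0.17·0.83 + 0.26·0.74) / (-0.09)²
  = (2.802)² · (0.1411 + 0.1924) / 0.0081
  = 7.8512 · 0.3335 / 0.0081
  = 323.26
Design effect: 2.2 × 323.26 = 711.16.
Round up → n = 712 per group.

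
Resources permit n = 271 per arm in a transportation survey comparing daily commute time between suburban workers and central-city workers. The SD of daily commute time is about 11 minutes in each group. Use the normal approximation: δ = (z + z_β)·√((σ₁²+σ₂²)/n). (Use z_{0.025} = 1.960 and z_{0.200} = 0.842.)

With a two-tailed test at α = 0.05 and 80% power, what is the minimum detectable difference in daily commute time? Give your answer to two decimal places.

δ = (z_{α/2} + z_β) · √((σ₁²+σ₂²)/n)
  = (1.960 + 0.842) · √(242/271)
  = 2.802 · √0.89299
  = 2.802 · 0.9450
  = 2.6478

Minimum detectable difference ≈ 2.65 minutes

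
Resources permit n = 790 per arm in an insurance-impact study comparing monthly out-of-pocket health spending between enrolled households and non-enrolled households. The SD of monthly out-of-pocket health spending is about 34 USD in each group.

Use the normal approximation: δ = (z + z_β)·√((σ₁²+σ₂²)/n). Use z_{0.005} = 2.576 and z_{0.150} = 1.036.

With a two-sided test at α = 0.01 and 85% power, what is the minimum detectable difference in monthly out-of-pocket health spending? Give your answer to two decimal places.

δ = (z_{α/2} + z_β) · √((σ₁²+σ₂²)/n)
  = (2.576 + 1.036) · √(2312/790)
  = 3.612 · √2.9266
  = 3.612 · 1.7107
  = 6.1791

Minimum detectable difference ≈ 6.18 USD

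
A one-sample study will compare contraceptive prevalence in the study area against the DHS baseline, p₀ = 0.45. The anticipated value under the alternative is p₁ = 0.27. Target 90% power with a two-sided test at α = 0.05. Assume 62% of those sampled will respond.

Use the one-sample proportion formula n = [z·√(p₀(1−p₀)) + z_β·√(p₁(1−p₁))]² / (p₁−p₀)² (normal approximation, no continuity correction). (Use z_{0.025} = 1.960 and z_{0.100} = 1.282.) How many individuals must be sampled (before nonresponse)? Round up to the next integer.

n = 119

n = [z_{α/2}·√(p₀q₀) + z_β·√(p₁q₁)]² / (p₁ − p₀)²
  = [1.960·√(0.45·0.55) + 1.282·√(0.27·0.73)]² / (-0.18)²
  = [1.960·0.4975 + 1.282·0.4440]² / 0.0324
  = [1.5442]² / 0.0324
  = 73.60
Adjust for 62% response: 73.60 / 0.62 = 118.71.
Round up → n = 119.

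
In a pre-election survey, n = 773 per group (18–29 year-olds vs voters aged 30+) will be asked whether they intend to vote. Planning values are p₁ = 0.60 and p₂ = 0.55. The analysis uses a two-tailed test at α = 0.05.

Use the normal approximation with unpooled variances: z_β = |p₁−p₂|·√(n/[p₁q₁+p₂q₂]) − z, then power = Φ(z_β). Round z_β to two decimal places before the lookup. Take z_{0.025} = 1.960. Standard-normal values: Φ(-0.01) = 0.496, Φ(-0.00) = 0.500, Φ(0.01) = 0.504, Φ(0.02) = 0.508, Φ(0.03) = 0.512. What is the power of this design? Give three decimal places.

z_β = |p₁−p₂|·√(n/[p₁q₁+p₂q₂]) − z_{α/2}
    = 0.05 · √(773/0.4875) − 1.960
    = 0.05 · 39.8201 − 1.960
    = 1.9910 − 1.960 = 0.0310 → 0.03
Power = Φ(0.03) = 0.512.

Power ≈ 0.512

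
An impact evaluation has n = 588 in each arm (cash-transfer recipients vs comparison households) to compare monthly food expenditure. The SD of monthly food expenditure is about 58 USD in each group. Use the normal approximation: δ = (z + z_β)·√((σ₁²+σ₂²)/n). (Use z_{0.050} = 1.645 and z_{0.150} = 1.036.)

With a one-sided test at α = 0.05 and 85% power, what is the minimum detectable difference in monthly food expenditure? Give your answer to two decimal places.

Minimum detectable difference ≈ 9.07 USD

δ = (z_α + z_β) · √((σ₁²+σ₂²)/n)
  = (1.645 + 1.036) · √(6728/588)
  = 2.681 · √11.4422
  = 2.681 · 3.3826
  = 9.0688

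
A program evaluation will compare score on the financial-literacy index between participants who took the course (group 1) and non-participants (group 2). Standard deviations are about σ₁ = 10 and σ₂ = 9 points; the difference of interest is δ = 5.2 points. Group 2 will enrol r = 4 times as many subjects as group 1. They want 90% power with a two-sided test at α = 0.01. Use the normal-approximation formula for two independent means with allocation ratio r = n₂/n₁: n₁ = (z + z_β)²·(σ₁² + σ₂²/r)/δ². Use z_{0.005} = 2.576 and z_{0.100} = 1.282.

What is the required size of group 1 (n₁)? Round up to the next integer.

n₁ = (z_{α/2} + z_β)² · (σ₁² + σ₂²/r) / δ²
   = (2.576 + 1.282)² · (10² + 9²/4) / 5.2²
   = 14.8842 · (100 + 20.25) / 27.04
   = 14.8842 · 120.25 / 27.04
   = 66.19
Round up → n₁ = 67; n₂ = r·n₁ = 4 × 67 = 268.

n₁ = 67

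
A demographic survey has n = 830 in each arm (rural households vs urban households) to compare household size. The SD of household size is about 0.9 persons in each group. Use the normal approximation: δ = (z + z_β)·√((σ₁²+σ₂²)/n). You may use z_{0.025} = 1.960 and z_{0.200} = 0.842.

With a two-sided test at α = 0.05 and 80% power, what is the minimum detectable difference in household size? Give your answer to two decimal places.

Minimum detectable difference ≈ 0.12 persons

δ = (z_{α/2} + z_β) · √((σ₁²+σ₂²)/n)
  = (1.960 + 0.842) · √(1.62/830)
  = 2.802 · √0.00195
  = 2.802 · 0.0442
  = 0.1238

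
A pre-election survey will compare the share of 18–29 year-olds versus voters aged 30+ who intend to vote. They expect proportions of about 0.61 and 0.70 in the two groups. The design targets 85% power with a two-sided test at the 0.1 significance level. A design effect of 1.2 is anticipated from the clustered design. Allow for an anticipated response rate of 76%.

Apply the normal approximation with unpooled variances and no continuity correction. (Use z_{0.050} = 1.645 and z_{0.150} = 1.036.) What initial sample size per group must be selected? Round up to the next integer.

n = (z_{α/2} + z_β)² · [p₁(1−p₁) + p₂(1−p₂)] / (p₁ − p₂)²
  = (1.645 + 1.036)² · (0.61·0.39 + 0.70·0.30) / (-0.09)²
  = (2.681)² · (0.2379 + 0.2100) / 0.0081
  = 7.1878 · 0.4479 / 0.0081
  = 397.46
Design effect: 1.2 × 397.46 = 476.95.
Adjust for 76% response: 476.95 / 0.76 = 627.56.
Round up → n = 628 per group.

n = 628 per group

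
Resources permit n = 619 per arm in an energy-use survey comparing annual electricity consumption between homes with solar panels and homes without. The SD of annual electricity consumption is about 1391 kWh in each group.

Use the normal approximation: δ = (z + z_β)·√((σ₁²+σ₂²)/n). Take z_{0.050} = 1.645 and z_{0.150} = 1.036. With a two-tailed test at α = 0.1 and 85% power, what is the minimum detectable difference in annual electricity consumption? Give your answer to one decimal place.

δ = (z_{α/2} + z_β) · √((σ₁²+σ₂²)/n)
  = (1.645 + 1.036) · √(3869762/619)
  = 2.681 · √6251.6
  = 2.681 · 79.0673
  = 211.9794

Minimum detectable difference ≈ 212.0 kWh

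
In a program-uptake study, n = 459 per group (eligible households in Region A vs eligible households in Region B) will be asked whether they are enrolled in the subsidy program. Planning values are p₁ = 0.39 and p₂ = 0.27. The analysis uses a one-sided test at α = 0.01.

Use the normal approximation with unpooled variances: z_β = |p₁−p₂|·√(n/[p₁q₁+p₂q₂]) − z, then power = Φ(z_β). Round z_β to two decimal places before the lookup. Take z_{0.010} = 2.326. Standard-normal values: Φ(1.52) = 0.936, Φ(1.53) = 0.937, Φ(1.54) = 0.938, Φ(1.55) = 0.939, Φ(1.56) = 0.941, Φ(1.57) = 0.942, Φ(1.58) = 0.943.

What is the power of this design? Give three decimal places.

z_β = |p₁−p₂|·√(n/[p₁q₁+p₂q₂]) − z_α
    = 0.12 · √(459/0.4350) − 2.326
    = 0.12 · 32.4834 − 2.326
    = 3.8980 − 2.326 = 1.5720 → 1.57
Power = Φ(1.57) = 0.942.

Power ≈ 0.942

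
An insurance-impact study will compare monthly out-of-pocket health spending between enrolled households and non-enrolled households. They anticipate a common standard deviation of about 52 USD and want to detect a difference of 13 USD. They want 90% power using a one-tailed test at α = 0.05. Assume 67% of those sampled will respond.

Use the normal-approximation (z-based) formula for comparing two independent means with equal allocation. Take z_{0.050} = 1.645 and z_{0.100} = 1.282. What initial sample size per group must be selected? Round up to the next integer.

n = 410 per group

n = (z_α + z_β)² · (σ₁² + σ₂²) / δ²
  = (1.645 + 1.282)² · (2·52² = 5408) / 13²
  = 8.5673 · 5408 / 169
  = 274.15
Adjust for 67% response: 274.15 / 0.67 = 409.19.
Round up → n = 410 per group.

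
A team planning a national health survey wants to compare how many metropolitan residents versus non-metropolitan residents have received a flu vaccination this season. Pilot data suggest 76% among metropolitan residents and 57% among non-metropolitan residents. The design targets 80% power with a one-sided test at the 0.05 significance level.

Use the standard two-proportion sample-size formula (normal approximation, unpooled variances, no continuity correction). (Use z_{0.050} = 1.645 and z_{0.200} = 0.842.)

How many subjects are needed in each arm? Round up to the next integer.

n = 74 per group

n = (z_α + z_β)² · [p₁(1−p₁) + p₂(1−p₂)] / (p₁ − p₂)²
  = (1.645 + 0.842)² · (0.76·0.24 + 0.57·0.43) / (0.19)²
  = (2.487)² · (0.1824 + 0.2451) / 0.0361
  = 6.1852 · 0.4275 / 0.0361
  = 73.25
Round up → n = 74 per group.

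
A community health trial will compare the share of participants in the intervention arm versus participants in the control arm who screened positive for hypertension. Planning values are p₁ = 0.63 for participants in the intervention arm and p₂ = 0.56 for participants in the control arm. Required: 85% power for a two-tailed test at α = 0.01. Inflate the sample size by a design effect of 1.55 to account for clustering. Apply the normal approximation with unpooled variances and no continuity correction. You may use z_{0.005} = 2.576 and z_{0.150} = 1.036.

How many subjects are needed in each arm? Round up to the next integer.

n = 1979 per group

n = (z_{α/2} + z_β)² · [p₁(1−p₁) + p₂(1−p₂)] / (p₁ − p₂)²
  = (2.576 + 1.036)² · (0.63·0.37 + 0.56·0.44) / (0.07)²
  = (3.612)² · (0.2331 + 0.2464) / 0.0049
  = 13.0465 · 0.4795 / 0.0049
  = 1276.70
Design effect: 1.55 × 1276.70 = 1978.88.
Round up → n = 1979 per group.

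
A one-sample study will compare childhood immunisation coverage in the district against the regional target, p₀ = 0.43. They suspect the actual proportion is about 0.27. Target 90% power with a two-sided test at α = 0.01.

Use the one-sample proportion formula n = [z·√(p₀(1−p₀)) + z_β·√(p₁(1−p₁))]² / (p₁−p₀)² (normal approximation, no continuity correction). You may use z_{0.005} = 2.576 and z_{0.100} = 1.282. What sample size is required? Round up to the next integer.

n = 133

n = [z_{α/2}·√(p₀q₀) + z_β·√(p₁q₁)]² / (p₁ − p₀)²
  = [2.576·√(0.43·0.57) + 1.282·√(0.27·0.73)]² / (-0.16)²
  = [2.576·0.4951 + 1.282·0.4440]² / 0.0256
  = [1.8445]² / 0.0256
  = 132.89
Round up → n = 133.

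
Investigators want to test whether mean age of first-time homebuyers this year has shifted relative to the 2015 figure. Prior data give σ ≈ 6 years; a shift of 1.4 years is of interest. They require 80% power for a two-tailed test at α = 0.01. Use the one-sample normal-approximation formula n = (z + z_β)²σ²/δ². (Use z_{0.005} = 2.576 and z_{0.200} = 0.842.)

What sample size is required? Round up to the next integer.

n = (z_{α/2} + z_β)² · σ² / δ²
  = (2.576 + 0.842)² · 6² / 1.4²
  = 11.6827 · 36 / 1.96
  = 214.58
Round up → n = 215.

n = 215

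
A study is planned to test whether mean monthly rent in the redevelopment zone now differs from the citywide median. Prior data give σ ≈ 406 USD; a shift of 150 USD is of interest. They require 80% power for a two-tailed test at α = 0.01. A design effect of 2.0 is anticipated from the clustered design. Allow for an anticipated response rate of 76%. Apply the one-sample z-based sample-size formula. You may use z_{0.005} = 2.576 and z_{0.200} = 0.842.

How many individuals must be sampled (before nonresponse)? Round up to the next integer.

n = (z_{α/2} + z_β)² · σ² / δ²
  = (2.576 + 0.842)² · 406² / 150²
  = 11.6827 · 164836 / 22500
  = 85.59
Design effect: 2.0 × 85.59 = 171.18.
Adjust for 76% response: 171.18 / 0.76 = 225.23.
Round up → n = 226.

n = 226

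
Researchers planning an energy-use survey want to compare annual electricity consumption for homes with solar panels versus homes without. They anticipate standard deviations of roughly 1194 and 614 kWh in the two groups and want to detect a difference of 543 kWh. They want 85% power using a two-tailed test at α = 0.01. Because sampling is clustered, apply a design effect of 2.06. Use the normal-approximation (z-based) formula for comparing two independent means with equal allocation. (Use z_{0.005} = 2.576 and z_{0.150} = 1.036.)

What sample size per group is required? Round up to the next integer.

n = 165 per group

n = (z_{α/2} + z_β)² · (σ₁² + σ₂²) / δ²
  = (2.576 + 1.036)² · (1194² + 614² = 1802632) / 543²
  = 13.0465 · 1802632 / 294849
  = 79.76
Design effect: 2.06 × 79.76 = 164.31.
Round up → n = 165 per group.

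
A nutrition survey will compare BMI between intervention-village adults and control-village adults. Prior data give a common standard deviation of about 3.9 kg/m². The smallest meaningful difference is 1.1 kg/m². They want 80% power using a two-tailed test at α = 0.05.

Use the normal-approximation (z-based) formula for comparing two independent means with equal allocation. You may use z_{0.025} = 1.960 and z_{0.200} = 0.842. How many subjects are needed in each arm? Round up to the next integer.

n = 198 per group

n = (z_{α/2} + z_β)² · (σ₁² + σ₂²) / δ²
  = (1.960 + 0.842)² · (2·3.9² = 30.42) / 1.1²
  = 7.8512 · 30.42 / 1.21
  = 197.38
Round up → n = 198 per group.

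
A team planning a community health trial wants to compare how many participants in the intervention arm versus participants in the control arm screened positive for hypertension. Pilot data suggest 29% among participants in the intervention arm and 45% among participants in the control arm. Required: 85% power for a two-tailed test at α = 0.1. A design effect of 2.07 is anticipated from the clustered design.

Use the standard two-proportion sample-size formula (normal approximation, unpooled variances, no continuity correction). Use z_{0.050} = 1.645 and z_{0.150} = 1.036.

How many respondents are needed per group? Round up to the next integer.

n = (z_{α/2} + z_β)² · [p₁(1−p₁) + p₂(1−p₂)] / (p₁ − p₂)²
  = (1.645 + 1.036)² · (0.29·0.71 + 0.45·0.55) / (-0.16)²
  = (2.681)² · (0.2059 + 0.2475) / 0.0256
  = 7.1878 · 0.4534 / 0.0256
  = 127.30
Design effect: 2.07 × 127.30 = 263.52.
Round up → n = 264 per group.

n = 264 per group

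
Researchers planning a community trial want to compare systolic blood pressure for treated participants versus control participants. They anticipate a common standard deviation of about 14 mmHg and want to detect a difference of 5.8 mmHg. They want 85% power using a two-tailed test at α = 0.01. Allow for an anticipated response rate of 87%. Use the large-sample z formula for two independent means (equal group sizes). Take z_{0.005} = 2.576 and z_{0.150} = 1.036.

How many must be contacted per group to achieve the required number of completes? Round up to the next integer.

n = 175 per group

n = (z_{α/2} + z_β)² · (σ₁² + σ₂²) / δ²
  = (2.576 + 1.036)² · (2·14² = 392) / 5.8²
  = 13.0465 · 392 / 33.64
  = 152.03
Adjust for 87% response: 152.03 / 0.87 = 174.75.
Round up → n = 175 per group.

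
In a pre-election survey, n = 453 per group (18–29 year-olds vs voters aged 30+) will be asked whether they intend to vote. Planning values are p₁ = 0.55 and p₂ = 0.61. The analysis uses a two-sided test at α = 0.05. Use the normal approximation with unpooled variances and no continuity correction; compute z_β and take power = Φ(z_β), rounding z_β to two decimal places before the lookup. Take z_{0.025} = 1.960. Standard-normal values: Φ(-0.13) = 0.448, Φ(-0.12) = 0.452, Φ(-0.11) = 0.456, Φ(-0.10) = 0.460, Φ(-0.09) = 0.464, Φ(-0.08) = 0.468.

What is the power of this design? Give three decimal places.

Power ≈ 0.448

z_β = |p₁−p₂|·√(n/[p₁q₁+p₂q₂]) − z_{α/2}
    = 0.06 · √(453/0.4854) − 1.960
    = 0.06 · 30.5492 − 1.960
    = 1.8329 − 1.960 = -0.1271 → -0.13
Power = Φ(-0.13) = 0.448.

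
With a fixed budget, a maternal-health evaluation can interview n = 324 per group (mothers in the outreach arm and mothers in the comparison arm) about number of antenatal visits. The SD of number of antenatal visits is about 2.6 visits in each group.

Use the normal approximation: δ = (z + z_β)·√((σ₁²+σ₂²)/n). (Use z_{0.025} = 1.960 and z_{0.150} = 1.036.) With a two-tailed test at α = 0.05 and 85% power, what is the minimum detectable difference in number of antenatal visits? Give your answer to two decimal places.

Minimum detectable difference ≈ 0.61 visits

δ = (z_{α/2} + z_β) · √((σ₁²+σ₂²)/n)
  = (1.960 + 1.036) · √(13.52/324)
  = 2.996 · √0.04173
  = 2.996 · 0.2043
  = 0.6120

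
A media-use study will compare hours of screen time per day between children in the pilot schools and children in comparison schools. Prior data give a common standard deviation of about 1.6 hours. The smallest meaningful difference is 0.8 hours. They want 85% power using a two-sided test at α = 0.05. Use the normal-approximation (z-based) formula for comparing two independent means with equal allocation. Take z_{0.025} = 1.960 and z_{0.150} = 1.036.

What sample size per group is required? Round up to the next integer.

n = (z_{α/2} + z_β)² · (σ₁² + σ₂²) / δ²
  = (1.960 + 1.036)² · (2·1.6² = 5.12) / 0.8²
  = 8.9760 · 5.12 / 0.64
  = 71.81
Round up → n = 72 per group.

n = 72 per group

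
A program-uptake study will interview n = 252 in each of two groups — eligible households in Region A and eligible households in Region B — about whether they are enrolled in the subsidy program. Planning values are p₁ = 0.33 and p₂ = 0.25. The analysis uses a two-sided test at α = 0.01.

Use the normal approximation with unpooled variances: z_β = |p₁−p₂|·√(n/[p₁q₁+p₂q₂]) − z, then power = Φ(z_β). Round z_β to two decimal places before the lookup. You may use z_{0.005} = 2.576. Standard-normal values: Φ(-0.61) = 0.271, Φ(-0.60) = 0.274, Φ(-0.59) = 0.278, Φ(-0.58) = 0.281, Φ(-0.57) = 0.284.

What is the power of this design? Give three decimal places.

Power ≈ 0.278

z_β = |p₁−p₂|·√(n/[p₁q₁+p₂q₂]) − z_{α/2}
    = 0.08 · √(252/0.4086) − 2.576
    = 0.08 · 24.8343 − 2.576
    = 1.9867 − 2.576 = -0.5893 → -0.59
Power = Φ(-0.59) = 0.278.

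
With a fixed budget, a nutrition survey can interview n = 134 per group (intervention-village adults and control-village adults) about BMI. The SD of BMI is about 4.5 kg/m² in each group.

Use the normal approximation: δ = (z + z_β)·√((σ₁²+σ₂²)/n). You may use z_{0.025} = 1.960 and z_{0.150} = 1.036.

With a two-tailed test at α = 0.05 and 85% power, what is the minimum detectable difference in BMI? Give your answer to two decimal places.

δ = (z_{α/2} + z_β) · √((σ₁²+σ₂²)/n)
  = (1.960 + 1.036) · √(40.5/134)
  = 2.996 · √0.30224
  = 2.996 · 0.5498
  = 1.6471

Minimum detectable difference ≈ 1.65 kg/m²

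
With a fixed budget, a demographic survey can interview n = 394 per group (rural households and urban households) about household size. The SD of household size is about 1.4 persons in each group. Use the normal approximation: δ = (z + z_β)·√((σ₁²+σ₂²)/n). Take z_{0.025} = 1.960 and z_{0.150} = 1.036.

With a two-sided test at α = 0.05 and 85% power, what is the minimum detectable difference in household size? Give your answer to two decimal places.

δ = (z_{α/2} + z_β) · √((σ₁²+σ₂²)/n)
  = (1.960 + 1.036) · √(3.92/394)
  = 2.996 · √0.00995
  = 2.996 · 0.0997
  = 0.2988

Minimum detectable difference ≈ 0.30 persons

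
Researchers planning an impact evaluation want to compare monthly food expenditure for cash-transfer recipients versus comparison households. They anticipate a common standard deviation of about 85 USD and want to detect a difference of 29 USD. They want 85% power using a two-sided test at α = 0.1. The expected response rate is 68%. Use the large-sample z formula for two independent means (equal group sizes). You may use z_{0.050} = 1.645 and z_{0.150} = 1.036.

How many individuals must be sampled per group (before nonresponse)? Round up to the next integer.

n = 182 per group

n = (z_{α/2} + z_β)² · (σ₁² + σ₂²) / δ²
  = (1.645 + 1.036)² · (2·85² = 14450) / 29²
  = 7.1878 · 14450 / 841
  = 123.50
Adjust for 68% response: 123.50 / 0.68 = 181.62.
Round up → n = 182 per group.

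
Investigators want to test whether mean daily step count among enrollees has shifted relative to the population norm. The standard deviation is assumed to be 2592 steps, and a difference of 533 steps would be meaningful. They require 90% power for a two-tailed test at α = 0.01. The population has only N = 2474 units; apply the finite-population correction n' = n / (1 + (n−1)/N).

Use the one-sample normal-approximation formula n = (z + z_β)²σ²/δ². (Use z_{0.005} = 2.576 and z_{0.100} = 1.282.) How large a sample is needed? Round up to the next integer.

n = 309

n = (z_{α/2} + z_β)² · σ² / δ²
  = (2.576 + 1.282)² · 2592² / 533²
  = 14.8842 · 6718464 / 284089
  = 352.00
Finite-population correction (N = 2474): 352.00 / (1 + (352.00 − 1)/2474) = 308.26.
Round up → n = 309.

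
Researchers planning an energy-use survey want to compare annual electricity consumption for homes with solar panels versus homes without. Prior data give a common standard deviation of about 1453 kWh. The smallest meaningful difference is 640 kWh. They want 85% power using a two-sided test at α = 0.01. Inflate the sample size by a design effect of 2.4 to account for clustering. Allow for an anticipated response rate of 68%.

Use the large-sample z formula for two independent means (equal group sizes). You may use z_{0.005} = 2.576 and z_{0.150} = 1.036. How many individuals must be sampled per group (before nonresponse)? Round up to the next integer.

n = 475 per group

n = (z_{α/2} + z_β)² · (σ₁² + σ₂²) / δ²
  = (2.576 + 1.036)² · (2·1453² = 4222418) / 640²
  = 13.0465 · 4222418 / 409600
  = 134.49
Design effect: 2.4 × 134.49 = 322.78.
Adjust for 68% response: 322.78 / 0.68 = 474.68.
Round up → n = 475 per group.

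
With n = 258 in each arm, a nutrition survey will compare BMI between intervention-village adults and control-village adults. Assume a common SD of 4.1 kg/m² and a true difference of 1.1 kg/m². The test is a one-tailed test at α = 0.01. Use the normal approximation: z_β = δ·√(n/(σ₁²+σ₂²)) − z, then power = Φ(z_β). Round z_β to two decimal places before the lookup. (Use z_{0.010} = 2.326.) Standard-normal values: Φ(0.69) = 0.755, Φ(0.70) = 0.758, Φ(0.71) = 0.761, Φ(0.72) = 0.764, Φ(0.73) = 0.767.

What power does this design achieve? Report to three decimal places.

z_β = δ·√(n/(σ₁²+σ₂²)) − z_α
    = 1.1 · √(258/33.62) − 2.326
    = 1.1 · 2.77020 − 2.326
    = 3.0472 − 2.326 = 0.7212 → 0.72
Power = Φ(0.72) = 0.764.

Power ≈ 0.764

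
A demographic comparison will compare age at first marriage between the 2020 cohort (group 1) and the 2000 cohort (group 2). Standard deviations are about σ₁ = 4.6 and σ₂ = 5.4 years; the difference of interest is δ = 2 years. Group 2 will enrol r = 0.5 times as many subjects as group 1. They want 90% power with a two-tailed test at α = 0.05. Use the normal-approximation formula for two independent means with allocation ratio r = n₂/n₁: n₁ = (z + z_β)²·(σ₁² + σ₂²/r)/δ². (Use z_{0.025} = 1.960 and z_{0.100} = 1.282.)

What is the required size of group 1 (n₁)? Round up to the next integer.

n₁ = 209

n₁ = (z_{α/2} + z_β)² · (σ₁² + σ₂²/r) / δ²
   = (1.960 + 1.282)² · (4.6² + 5.4²/0.5) / 2²
   = 10.5106 · (21.16 + 58.32) / 4
   = 10.5106 · 79.48 / 4
   = 208.84
Round up → n₁ = 209; n₂ = r·n₁ = 0.5 × 209 = 105.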